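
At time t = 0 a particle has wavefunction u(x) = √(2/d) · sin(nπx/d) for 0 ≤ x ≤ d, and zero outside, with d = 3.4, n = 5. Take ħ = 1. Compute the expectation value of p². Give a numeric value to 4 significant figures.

21.34

p² u = −ħ² d²u/dx²; ⟨p²⟩ = −ħ² ∫ u*·u'' dx.
d/dx sin(nπx/d) = (nπ/d)·cos(nπx/d) and d²/dx² sin(nπx/d) = −(nπ/d)²·sin(nπx/d); on 0 ≤ x ≤ d, ∫sin²(nπx/d) dx = d/2 and ∫sin(nπx/d)·cos(nπx/d) dx = 0.
⟨p²⟩ = 21.344.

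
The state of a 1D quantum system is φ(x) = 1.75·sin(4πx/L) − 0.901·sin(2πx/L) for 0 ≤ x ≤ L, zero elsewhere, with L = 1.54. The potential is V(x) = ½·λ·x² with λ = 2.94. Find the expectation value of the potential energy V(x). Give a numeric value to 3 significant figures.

1.02

⟨V⟩ = ∫ V(x)·|φ|² dx / ∫|φ|² dx.
On 0 ≤ x ≤ L (j ≠ l): ∫sin²(jπx/L) dx = L/2, ∫sin(jπx/L)·sin(lπx/L) dx = 0; diagonal moments ∫x·sin²(jπx/L) dx = L²/4, ∫x²·sin²(jπx/L) dx = L³·(1/6 − 1/(4j²π²)); cross terms ∫x·sin(jπx/L)·sin(lπx/L) dx = 0 for j + l even and −4jlL²/(π²(j² − l²)²) for j + l odd, ∫x²·sin(jπx/L)·sin(lπx/L) dx = (−1)^(j+l)·4jlL³/(π²(j² − l²)²); higher powers the same way via product-to-sum and parts.
State is unnormalized: ∫|φ|² dx = 2.9832, and ∫φ*·V(x)·φ dx = 3.0319, so ⟨V⟩ = 3.0319 / 2.9832.
⟨V⟩ = 1.0163.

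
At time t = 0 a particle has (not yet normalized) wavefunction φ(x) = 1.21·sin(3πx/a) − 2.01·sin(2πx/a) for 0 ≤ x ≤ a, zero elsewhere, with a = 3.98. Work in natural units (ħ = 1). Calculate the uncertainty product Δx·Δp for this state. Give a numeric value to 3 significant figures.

Δx = √(⟨x²⟩−⟨x⟩²), Δp = √(⟨p²⟩−⟨p⟩²).
On 0 ≤ x ≤ a (j ≠ l): ∫sin²(jπx/a) dx = a/2, ∫sin(jπx/a)·sin(lπx/a) dx = 0; diagonal moments ∫x·sin²(jπx/a) dx = a²/4, ∫x²·sin²(jπx/a) dx = a³·(1/6 − 1/(4j²π²)); cross terms ∫x·sin(jπx/a)·sin(lπx/a) dx = 0 for j + l even and −4jla²/(π²(j² − l²)²) for j + l odd, ∫x²·sin(jπx/a)·sin(lπx/a) dx = (−1)^(j+l)·4jla³/(π²(j² − l²)²); higher powers the same way via product-to-sum and parts. d²/dx² sin(jπx/a) = −(jπ/a)²·sin(jπx/a); on 0 ≤ x ≤ a, ∫sin²(jπx/a) dx = a/2 and ∫sin(jπx/a)·sin(lπx/a) dx = 0 for j ≠ l, so only diagonal terms survive in ∫|φ|² and ∫φ·φ″; ∫φ·φ′ dx = [φ²/2] between the walls = 0.
Normalization: ∫|φ|² dx = 10.953.
⟨x⟩ = 2.6742, ⟨x²⟩ = 7.8324 ⇒ Δx = 0.82516.
⟨p⟩ = 0.0000, ⟨p²⟩ = 3.3209 ⇒ Δp = 1.8223.
Δx·Δp = 1.5037.

1.50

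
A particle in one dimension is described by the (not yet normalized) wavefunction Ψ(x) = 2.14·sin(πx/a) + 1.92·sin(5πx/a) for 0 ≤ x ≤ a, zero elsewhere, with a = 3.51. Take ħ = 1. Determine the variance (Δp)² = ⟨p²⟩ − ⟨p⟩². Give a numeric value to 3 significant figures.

Compute ⟨p⟩ and ⟨p²⟩ separately; (Δp)² = ⟨p²⟩ − ⟨p⟩².
d²/dx² sin(jπx/a) = −(jπ/a)²·sin(jπx/a); on 0 ≤ x ≤ a, ∫sin²(jπx/a) dx = a/2 and ∫sin(jπx/a)·sin(lπx/a) dx = 0 for j ≠ l, so only diagonal terms survive in ∫|Ψ|² and ∫Ψ·Ψ″; ∫Ψ·Ψ′ dx = [Ψ²/2] between the walls = 0.
Normalization: ∫|Ψ|² dx = 14.507.
⟨p⟩ = 0.0000 and ⟨p²⟩ = 9.3755.
(Δp)² = 9.3755 − (0.0000)² = 9.3755.

9.38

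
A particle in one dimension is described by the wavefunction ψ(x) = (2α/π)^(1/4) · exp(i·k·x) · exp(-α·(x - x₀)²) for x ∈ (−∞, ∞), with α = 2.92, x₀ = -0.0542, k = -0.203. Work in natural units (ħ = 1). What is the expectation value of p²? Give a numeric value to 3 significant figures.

p² ψ = −ħ² d²ψ/dx²; ⟨p²⟩ = −ħ² ∫ ψ*·ψ'' dx.
Gaussian moments (u = x − x₀): ∫u^(2j)·e^(−2αu²) du = (2j−1)!!/(4α)^j · √(π/(2α)), odd powers integrate to 0; here √(π/(2α)) = 0.73345. Derivatives: ψ′ = (ik − 2αu)·ψ, ψ″ = ((ik − 2αu)² − 2α)·ψ; the odd-in-u pieces drop out.
⟨p²⟩ = 2.9612.

2.96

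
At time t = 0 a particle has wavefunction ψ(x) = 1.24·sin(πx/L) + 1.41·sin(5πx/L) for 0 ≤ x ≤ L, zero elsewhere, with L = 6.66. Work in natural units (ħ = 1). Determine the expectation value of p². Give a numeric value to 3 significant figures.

p² ψ = −ħ² d²ψ/dx²; ⟨p²⟩ = −ħ² ∫ ψ*·ψ'' dx / ∫|ψ|² dx.
d²/dx² sin(jπx/L) = −(jπ/L)²·sin(jπx/L); on 0 ≤ x ≤ L, ∫sin²(jπx/L) dx = L/2 and ∫sin(jπx/L)·sin(lπx/L) dx = 0 for j ≠ l, so only diagonal terms survive in ∫|ψ|² and ∫ψ·ψ″; ∫ψ·ψ′ dx = [ψ²/2] between the walls = 0.
State is unnormalized: ∫|ψ|² dx = 11.741, and ∫ψ*·(−ħ² ψ'') dx = 37.967, so ⟨p²⟩ = 37.967 / 11.741.
⟨p²⟩ = 3.2338.

3.23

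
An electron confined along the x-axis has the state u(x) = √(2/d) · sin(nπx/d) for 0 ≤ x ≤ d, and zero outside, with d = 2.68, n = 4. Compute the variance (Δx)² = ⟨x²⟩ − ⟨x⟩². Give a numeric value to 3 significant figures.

Compute ⟨x⟩ and ⟨x²⟩ separately, then (Δx)² = ⟨x²⟩ − ⟨x⟩².
With sin²θ = (1 − cos2θ)/2 on 0 ≤ x ≤ d: ∫sin²(nπx/d) dx = d/2, ∫x·sin²(nπx/d) dx = d²/4, ∫x²·sin²(nπx/d) dx = d³·(1/6 − 1/(4n²π²)); higher powers xᵏ the same way, integrating xᵏ·cos(2nπx/d) by parts.
⟨x⟩ = 1.3400 and ⟨x²⟩ = 2.3714.
(Δx)² = 2.3714 − (1.3400)² = 0.57579.

0.576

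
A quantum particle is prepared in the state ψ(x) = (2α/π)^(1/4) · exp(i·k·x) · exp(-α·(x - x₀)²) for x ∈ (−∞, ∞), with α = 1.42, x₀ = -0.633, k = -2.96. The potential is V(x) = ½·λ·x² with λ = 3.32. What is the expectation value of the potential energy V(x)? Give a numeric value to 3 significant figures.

0.957

⟨V⟩ = ∫ V(x)·|ψ|² dx.
Gaussian moments (u = x − x₀): ∫u^(2j)·e^(−2αu²) du = (2j−1)!!/(4α)^j · √(π/(2α)), odd powers integrate to 0; here √(π/(2α)) = 1.0518.
⟨V⟩ = 0.95740.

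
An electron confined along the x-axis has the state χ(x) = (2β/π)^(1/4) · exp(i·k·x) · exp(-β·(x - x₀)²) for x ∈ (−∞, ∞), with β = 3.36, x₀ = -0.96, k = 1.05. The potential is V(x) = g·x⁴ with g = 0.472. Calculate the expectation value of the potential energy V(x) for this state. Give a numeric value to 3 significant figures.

0.603

⟨V⟩ = ∫ V(x)·|χ|² dx.
Gaussian moments (u = x − x₀): ∫u^(2j)·e^(−2βu²) du = (2j−1)!!/(4β)^j · √(π/(2β)), odd powers integrate to 0; here √(π/(2β)) = 0.68374.
⟨V⟩ = 0.60292.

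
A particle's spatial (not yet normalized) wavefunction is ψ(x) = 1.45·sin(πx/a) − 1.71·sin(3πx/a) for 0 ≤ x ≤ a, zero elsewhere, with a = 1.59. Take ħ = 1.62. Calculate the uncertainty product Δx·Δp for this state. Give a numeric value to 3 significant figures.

Δx = √(⟨x²⟩−⟨x⟩²), Δp = √(⟨p²⟩−⟨p⟩²).
On 0 ≤ x ≤ a (j ≠ l): ∫sin²(jπx/a) dx = a/2, ∫sin(jπx/a)·sin(lπx/a) dx = 0; diagonal moments ∫x·sin²(jπx/a) dx = a²/4, ∫x²·sin²(jπx/a) dx = a³·(1/6 − 1/(4j²π²)); cross terms ∫x·sin(jπx/a)·sin(lπx/a) dx = 0 for j + l even and −4jla²/(π²(j² − l²)²) for j + l odd, ∫x²·sin(jπx/a)·sin(lπx/a) dx = (−1)^(j+l)·4jla³/(π²(j² − l²)²); higher powers the same way via product-to-sum and parts. d²/dx² sin(jπx/a) = −(jπ/a)²·sin(jπx/a); on 0 ≤ x ≤ a, ∫sin²(jπx/a) dx = a/2 and ∫sin(jπx/a)·sin(lπx/a) dx = 0 for j ≠ l, so only diagonal terms survive in ∫|ψ|² and ∫ψ·ψ″; ∫ψ·ψ′ dx = [ψ²/2] between the walls = 0.
Normalization: ∫|ψ|² dx = 3.9961.
⟨x⟩ = 0.79500, ⟨x²⟩ = 0.68609 ⇒ Δx = 0.23251.
⟨p⟩ = 0.0000, ⟨p²⟩ = 57.926 ⇒ Δp = 7.6109.
Δx·Δp = 1.7696.

1.77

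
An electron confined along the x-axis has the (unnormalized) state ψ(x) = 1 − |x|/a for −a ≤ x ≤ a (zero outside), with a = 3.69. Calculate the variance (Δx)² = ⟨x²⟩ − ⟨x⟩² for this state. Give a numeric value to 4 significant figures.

1.362

Compute ⟨x⟩ and ⟨x²⟩ separately, then (Δx)² = ⟨x²⟩ − ⟨x⟩².
ψ is even, so ∫ over [−a, a] = 2∫₀ᵃ with ψ = 1 − x/a there: ∫₀ᵃ (1 − x/a)² dx = a/3, ∫₀ᵃ x²(1 − x/a)² dx = a³/30, ∫₀ᵃ x⁴(1 − x/a)² dx = a⁵/105.
Normalization: ∫|ψ|² dx = 2.4600.
⟨x⟩ = 0.0000 and ⟨x²⟩ = 1.3616.
(Δx)² = 1.3616 − (0.0000)² = 1.3616.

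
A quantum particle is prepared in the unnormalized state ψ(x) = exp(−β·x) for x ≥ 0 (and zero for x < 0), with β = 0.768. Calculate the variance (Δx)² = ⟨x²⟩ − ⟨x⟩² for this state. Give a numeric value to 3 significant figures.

0.424

Compute ⟨x⟩ and ⟨x²⟩ separately, then (Δx)² = ⟨x²⟩ − ⟨x⟩².
Every integrand reduces to terms xʲ·e^(−2βx) on [0, ∞); use ∫₀^∞ xʲ·e^(−2βx) dx = j!/(2β)^(j+1).
Normalization: ∫|ψ|² dx = 0.65104.
⟨x⟩ = 0.65104 and ⟨x²⟩ = 0.84771.
(Δx)² = 0.84771 − (0.65104)² = 0.42386.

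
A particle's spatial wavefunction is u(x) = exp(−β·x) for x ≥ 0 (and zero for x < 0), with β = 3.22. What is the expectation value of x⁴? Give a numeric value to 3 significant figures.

⟨x⁴⟩ = ∫ x⁴·|u|² dx / ∫|u|² dx (integrals over the domain).
Every integrand reduces to terms xʲ·e^(−2βx) on [0, ∞); use ∫₀^∞ xʲ·e^(−2βx) dx = j!/(2β)^(j+1).
State is unnormalized: ∫|u|² dx = 0.15528, and ∫u*·x⁴·u dx = 0.0021666, so ⟨x⁴⟩ = 0.0021666 / 0.15528.
⟨x⁴⟩ = 0.013953.

0.0140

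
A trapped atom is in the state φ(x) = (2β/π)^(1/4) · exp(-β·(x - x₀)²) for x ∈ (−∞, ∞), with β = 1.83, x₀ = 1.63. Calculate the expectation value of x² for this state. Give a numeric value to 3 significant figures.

⟨x²⟩ = ∫ x²·|φ|² dx (integrals over the domain).
Gaussian moments (u = x − x₀): ∫u^(2j)·e^(−2βu²) du = (2j−1)!!/(4β)^j · √(π/(2β)), odd powers integrate to 0; here √(π/(2β)) = 0.92648.
⟨x²⟩ = 2.7935.

2.79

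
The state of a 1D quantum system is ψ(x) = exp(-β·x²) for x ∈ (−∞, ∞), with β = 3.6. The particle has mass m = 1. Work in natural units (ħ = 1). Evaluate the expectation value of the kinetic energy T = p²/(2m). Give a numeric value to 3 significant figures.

T = −(ħ²/2m) d²/dx², so ⟨T⟩ = −(ħ²/2m) ∫ ψ*·ψ'' dx / ∫|ψ|² dx; with m = 1.
Gaussian moments: ∫x^(2j)·e^(−2βx²) dx = (2j−1)!!/(4β)^j · √(π/(2β)), odd powers integrate to 0; here √(π/(2β)) = 0.66055. Derivatives: d/dx e^(−βx²) = −2βx·e^(−βx²), d²/dx² e^(−βx²) = (4β²x² − 2β)·e^(−βx²).
State is unnormalized: ∫|ψ|² dx = 0.66055, and ∫ψ*·(−ħ²/2m · ψ'') dx = 1.1890, so ⟨T⟩ = 1.1890 / 0.66055.
⟨T⟩ = 1.8000.

1.80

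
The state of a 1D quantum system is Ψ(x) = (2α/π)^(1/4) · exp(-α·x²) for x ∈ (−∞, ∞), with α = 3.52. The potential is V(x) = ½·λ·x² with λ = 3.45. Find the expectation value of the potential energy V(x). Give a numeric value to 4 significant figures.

0.1225

⟨V⟩ = ∫ V(x)·|Ψ|² dx.
Gaussian moments: ∫x^(2j)·e^(−2αx²) dx = (2j−1)!!/(4α)^j · √(π/(2α)), odd powers integrate to 0; here √(π/(2α)) = 0.66802.
⟨V⟩ = 0.12251.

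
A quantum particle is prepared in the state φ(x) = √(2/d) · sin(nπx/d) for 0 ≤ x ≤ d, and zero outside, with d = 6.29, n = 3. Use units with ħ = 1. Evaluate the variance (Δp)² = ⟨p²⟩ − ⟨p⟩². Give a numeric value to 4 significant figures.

Compute ⟨p⟩ and ⟨p²⟩ separately; (Δp)² = ⟨p²⟩ − ⟨p⟩².
d/dx sin(nπx/d) = (nπ/d)·cos(nπx/d) and d²/dx² sin(nπx/d) = −(nπ/d)²·sin(nπx/d); on 0 ≤ x ≤ d, ∫sin²(nπx/d) dx = d/2 and ∫sin(nπx/d)·cos(nπx/d) dx = 0.
⟨p⟩ = 0.0000 and ⟨p²⟩ = 2.2451.
(Δp)² = 2.2451 − (0.0000)² = 2.2451.

2.245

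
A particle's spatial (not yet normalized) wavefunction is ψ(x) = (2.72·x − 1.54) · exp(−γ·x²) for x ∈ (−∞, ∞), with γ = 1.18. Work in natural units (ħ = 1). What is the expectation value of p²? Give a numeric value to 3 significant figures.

2.12

p² ψ = −ħ² d²ψ/dx²; ⟨p²⟩ = −ħ² ∫ ψ*·ψ'' dx / ∫|ψ|² dx.
Expand each integrand as polynomial × e^(−2γx²) and use ∫x^(2j)·e^(−2γx²) dx = (2j−1)!!/(4γ)^j · √(π/(2γ)), odd powers → 0; here √(π/(2γ)) = 1.1538. Differentiate with the product rule, d/dx e^(−γx²) = −2γx·e^(−γx²).
State is unnormalized: ∫|ψ|² dx = 4.5448, and ∫ψ*·(−ħ² ψ'') dx = 9.6308, so ⟨p²⟩ = 9.6308 / 4.5448.
⟨p²⟩ = 2.1191.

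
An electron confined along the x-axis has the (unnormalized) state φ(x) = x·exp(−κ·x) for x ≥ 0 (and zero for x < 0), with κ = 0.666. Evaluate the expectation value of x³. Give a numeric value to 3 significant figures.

25.4

⟨x³⟩ = ∫ x³·|φ|² dx / ∫|φ|² dx (integrals over the domain).
Every integrand reduces to terms xʲ·e^(−2κx) on [0, ∞); use ∫₀^∞ xʲ·e^(−2κx) dx = j!/(2κ)^(j+1).
State is unnormalized: ∫|φ|² dx = 0.84629, and ∫φ*·x³·φ dx = 21.486, so ⟨x³⟩ = 21.486 / 0.84629.
⟨x³⟩ = 25.389.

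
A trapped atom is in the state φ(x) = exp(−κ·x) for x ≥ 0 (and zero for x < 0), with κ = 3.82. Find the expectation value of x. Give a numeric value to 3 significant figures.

0.131

⟨x⟩ = ∫ x·|φ|² dx / ∫|φ|² dx (integrals over the domain).
Every integrand reduces to terms xʲ·e^(−2κx) on [0, ∞); use ∫₀^∞ xʲ·e^(−2κx) dx = j!/(2κ)^(j+1).
State is unnormalized: ∫|φ|² dx = 0.13089, and ∫φ*·x·φ dx = 0.017132, so ⟨x⟩ = 0.017132 / 0.13089.
⟨x⟩ = 0.13089.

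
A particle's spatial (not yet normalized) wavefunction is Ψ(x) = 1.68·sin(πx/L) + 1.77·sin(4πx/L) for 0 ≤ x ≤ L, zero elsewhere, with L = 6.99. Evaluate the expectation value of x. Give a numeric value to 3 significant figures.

⟨x⟩ = ∫ x·|Ψ|² dx / ∫|Ψ|² dx (integrals over the domain).
On 0 ≤ x ≤ L (j ≠ l): ∫sin²(jπx/L) dx = L/2, ∫sin(jπx/L)·sin(lπx/L) dx = 0; diagonal moments ∫x·sin²(jπx/L) dx = L²/4, ∫x²·sin²(jπx/L) dx = L³·(1/6 − 1/(4j²π²)); cross terms ∫x·sin(jπx/L)·sin(lπx/L) dx = 0 for j + l even and −4jlL²/(π²(j² − l²)²) for j + l odd, ∫x²·sin(jπx/L)·sin(lπx/L) dx = (−1)^(j+l)·4jlL³/(π²(j² − l²)²); higher powers the same way via product-to-sum and parts.
State is unnormalized: ∫|Ψ|² dx = 20.814, and ∫Ψ*·x·Ψ dx = 70.650, so ⟨x⟩ = 70.650 / 20.814.
⟨x⟩ = 3.3944.

3.39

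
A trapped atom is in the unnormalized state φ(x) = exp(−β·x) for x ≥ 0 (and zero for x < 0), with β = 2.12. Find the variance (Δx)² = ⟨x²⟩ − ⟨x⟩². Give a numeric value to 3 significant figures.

0.0556

Compute ⟨x⟩ and ⟨x²⟩ separately, then (Δx)² = ⟨x²⟩ − ⟨x⟩².
Every integrand reduces to terms xʲ·e^(−2βx) on [0, ∞); use ∫₀^∞ xʲ·e^(−2βx) dx = j!/(2β)^(j+1).
Normalization: ∫|φ|² dx = 0.23585.
⟨x⟩ = 0.23585 and ⟨x²⟩ = 0.11125.
(Δx)² = 0.11125 − (0.23585)² = 0.055625.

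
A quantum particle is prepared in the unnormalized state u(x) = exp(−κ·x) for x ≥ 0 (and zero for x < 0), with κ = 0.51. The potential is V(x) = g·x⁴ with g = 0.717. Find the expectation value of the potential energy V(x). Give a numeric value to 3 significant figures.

⟨V⟩ = ∫ V(x)·|u|² dx / ∫|u|² dx.
Every integrand reduces to terms xʲ·e^(−2κx) on [0, ∞); use ∫₀^∞ xʲ·e^(−2κx) dx = j!/(2κ)^(j+1).
State is unnormalized: ∫|u|² dx = 0.98039, and ∫u*·V(x)·u dx = 15.586, so ⟨V⟩ = 15.586 / 0.98039.
⟨V⟩ = 15.898.

15.9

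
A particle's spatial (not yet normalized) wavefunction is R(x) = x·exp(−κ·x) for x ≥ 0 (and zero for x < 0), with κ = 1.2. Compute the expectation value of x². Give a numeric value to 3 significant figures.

⟨x²⟩ = ∫ x²·|R|² dx / ∫|R|² dx (integrals over the domain).
Every integrand reduces to terms xʲ·e^(−2κx) on [0, ∞); use ∫₀^∞ xʲ·e^(−2κx) dx = j!/(2κ)^(j+1).
State is unnormalized: ∫|R|² dx = 0.14468, and ∫R*·x²·R dx = 0.30141, so ⟨x²⟩ = 0.30141 / 0.14468.
⟨x²⟩ = 2.0833.

2.08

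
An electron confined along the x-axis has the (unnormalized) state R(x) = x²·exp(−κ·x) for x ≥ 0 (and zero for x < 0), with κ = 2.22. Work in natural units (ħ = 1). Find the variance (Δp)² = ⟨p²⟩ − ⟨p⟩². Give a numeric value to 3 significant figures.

Compute ⟨p⟩ and ⟨p²⟩ separately; (Δp)² = ⟨p²⟩ − ⟨p⟩².
Differentiate x²·exp(−κ·x) with the product rule; every integrand then reduces to terms xʲ·e^(−2κx) on [0, ∞), with ∫₀^∞ xʲ·e^(−2κx) dx = j!/(2κ)^(j+1).
Normalization: ∫|R|² dx = 0.013909.
⟨p⟩ = 0.0000 and ⟨p²⟩ = 1.6428.
(Δp)² = 1.6428 − (0.0000)² = 1.6428.

1.64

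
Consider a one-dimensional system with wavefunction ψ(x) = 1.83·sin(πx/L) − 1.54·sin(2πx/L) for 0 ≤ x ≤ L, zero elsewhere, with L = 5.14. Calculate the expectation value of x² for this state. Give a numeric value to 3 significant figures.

⟨x²⟩ = ∫ x²·|ψ|² dx / ∫|ψ|² dx (integrals over the domain).
On 0 ≤ x ≤ L (j ≠ l): ∫sin²(jπx/L) dx = L/2, ∫sin(jπx/L)·sin(lπx/L) dx = 0; diagonal moments ∫x·sin²(jπx/L) dx = L²/4, ∫x²·sin²(jπx/L) dx = L³·(1/6 − 1/(4j²π²)); cross terms ∫x·sin(jπx/L)·sin(lπx/L) dx = 0 for j + l even and −4jlL²/(π²(j² − l²)²) for j + l odd, ∫x²·sin(jπx/L)·sin(lπx/L) dx = (−1)^(j+l)·4jlL³/(π²(j² − l²)²); higher powers the same way via product-to-sum and parts.
State is unnormalized: ∫|ψ|² dx = 14.702, and ∫ψ*·x²·ψ dx = 184.85, so ⟨x²⟩ = 184.85 / 14.702.
⟨x²⟩ = 12.573.

12.6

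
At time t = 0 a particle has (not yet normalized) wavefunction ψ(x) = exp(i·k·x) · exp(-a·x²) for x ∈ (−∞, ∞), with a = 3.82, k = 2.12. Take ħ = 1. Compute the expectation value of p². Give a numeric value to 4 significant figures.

8.314

p² ψ = −ħ² d²ψ/dx²; ⟨p²⟩ = −ħ² ∫ ψ*·ψ'' dx / ∫|ψ|² dx.
Gaussian moments: ∫x^(2j)·e^(−2ax²) dx = (2j−1)!!/(4a)^j · √(π/(2a)), odd powers integrate to 0; here √(π/(2a)) = 0.64125. Derivatives: ψ′ = (ik − 2ax)·ψ, ψ″ = ((ik − 2ax)² − 2a)·ψ; the odd-in-x pieces drop out.
State is unnormalized: ∫|ψ|² dx = 0.64125, and ∫ψ*·(−ħ² ψ'') dx = 5.3316, so ⟨p²⟩ = 5.3316 / 0.64125.
⟨p²⟩ = 8.3144.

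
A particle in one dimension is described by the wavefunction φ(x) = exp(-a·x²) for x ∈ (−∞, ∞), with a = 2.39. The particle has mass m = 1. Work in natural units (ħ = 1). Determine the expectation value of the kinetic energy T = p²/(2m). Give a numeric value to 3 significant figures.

1.20

T = −(ħ²/2m) d²/dx², so ⟨T⟩ = −(ħ²/2m) ∫ φ*·φ'' dx / ∫|φ|² dx; with m = 1.
Gaussian moments: ∫x^(2j)·e^(−2ax²) dx = (2j−1)!!/(4a)^j · √(π/(2a)), odd powers integrate to 0; here √(π/(2a)) = 0.81070. Derivatives: d/dx e^(−ax²) = −2ax·e^(−ax²), d²/dx² e^(−ax²) = (4a²x² − 2a)·e^(−ax²).
State is unnormalized: ∫|φ|² dx = 0.81070, and ∫φ*·(−ħ²/2m · φ'') dx = 0.96879, so ⟨T⟩ = 0.96879 / 0.81070.
⟨T⟩ = 1.1950.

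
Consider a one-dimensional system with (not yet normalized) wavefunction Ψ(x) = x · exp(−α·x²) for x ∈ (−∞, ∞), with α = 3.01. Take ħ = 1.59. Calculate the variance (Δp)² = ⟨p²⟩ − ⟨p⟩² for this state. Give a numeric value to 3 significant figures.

22.8

Compute ⟨p⟩ and ⟨p²⟩ separately; (Δp)² = ⟨p²⟩ − ⟨p⟩².
Expand each integrand as polynomial × e^(−2αx²) and use ∫x^(2j)·e^(−2αx²) dx = (2j−1)!!/(4α)^j · √(π/(2α)), odd powers → 0; here √(π/(2α)) = 0.72240. Differentiate with the product rule, d/dx e^(−αx²) = −2αx·e^(−αx²).
Normalization: ∫|Ψ|² dx = 0.060000.
⟨p⟩ = 0.0000 and ⟨p²⟩ = 22.829.
(Δp)² = 22.829 − (0.0000)² = 22.829.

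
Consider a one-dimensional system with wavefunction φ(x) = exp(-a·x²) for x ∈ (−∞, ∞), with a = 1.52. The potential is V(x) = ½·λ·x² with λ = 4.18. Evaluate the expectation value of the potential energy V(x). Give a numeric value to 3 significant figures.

0.344

⟨V⟩ = ∫ V(x)·|φ|² dx / ∫|φ|² dx.
Gaussian moments: ∫x^(2j)·e^(−2ax²) dx = (2j−1)!!/(4a)^j · √(π/(2a)), odd powers integrate to 0; here √(π/(2a)) = 1.0166.
State is unnormalized: ∫|φ|² dx = 1.0166, and ∫φ*·V(x)·φ dx = 0.34945, so ⟨V⟩ = 0.34945 / 1.0166.
⟨V⟩ = 0.34375.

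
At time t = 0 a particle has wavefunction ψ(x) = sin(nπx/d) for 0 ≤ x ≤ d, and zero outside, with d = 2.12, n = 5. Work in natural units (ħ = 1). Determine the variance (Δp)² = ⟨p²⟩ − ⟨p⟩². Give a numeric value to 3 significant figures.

54.9

Compute ⟨p⟩ and ⟨p²⟩ separately; (Δp)² = ⟨p²⟩ − ⟨p⟩².
d/dx sin(nπx/d) = (nπ/d)·cos(nπx/d) and d²/dx² sin(nπx/d) = −(nπ/d)²·sin(nπx/d); on 0 ≤ x ≤ d, ∫sin²(nπx/d) dx = d/2 and ∫sin(nπx/d)·cos(nπx/d) dx = 0.
Normalization: ∫|ψ|² dx = 1.0600.
⟨p⟩ = 0.0000 and ⟨p²⟩ = 54.899.
(Δp)² = 54.899 − (0.0000)² = 54.899.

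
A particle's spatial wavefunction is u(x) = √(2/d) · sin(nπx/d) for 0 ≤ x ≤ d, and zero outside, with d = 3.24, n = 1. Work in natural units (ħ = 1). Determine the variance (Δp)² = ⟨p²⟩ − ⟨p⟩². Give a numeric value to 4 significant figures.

Compute ⟨p⟩ and ⟨p²⟩ separately; (Δp)² = ⟨p²⟩ − ⟨p⟩².
d/dx sin(nπx/d) = (nπ/d)·cos(nπx/d) and d²/dx² sin(nπx/d) = −(nπ/d)²·sin(nπx/d); on 0 ≤ x ≤ d, ∫sin²(nπx/d) dx = d/2 and ∫sin(nπx/d)·cos(nπx/d) dx = 0.
⟨p⟩ = 0.0000 and ⟨p²⟩ = 0.94018.
(Δp)² = 0.94018 − (0.0000)² = 0.94018.

0.9402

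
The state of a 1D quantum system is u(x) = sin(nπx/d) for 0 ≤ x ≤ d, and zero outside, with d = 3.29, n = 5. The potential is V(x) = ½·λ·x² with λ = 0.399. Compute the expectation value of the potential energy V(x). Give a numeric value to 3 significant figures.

⟨V⟩ = ∫ V(x)·|u|² dx / ∫|u|² dx.
With sin²θ = (1 − cos2θ)/2 on 0 ≤ x ≤ d: ∫sin²(nπx/d) dx = d/2, ∫x·sin²(nπx/d) dx = d²/4, ∫x²·sin²(nπx/d) dx = d³·(1/6 − 1/(4n²π²)); higher powers xᵏ the same way, integrating xᵏ·cos(2nπx/d) by parts.
State is unnormalized: ∫|u|² dx = 1.6450, and ∫u*·V(x)·u dx = 1.1769, so ⟨V⟩ = 1.1769 / 1.6450.
⟨V⟩ = 0.71543.

0.715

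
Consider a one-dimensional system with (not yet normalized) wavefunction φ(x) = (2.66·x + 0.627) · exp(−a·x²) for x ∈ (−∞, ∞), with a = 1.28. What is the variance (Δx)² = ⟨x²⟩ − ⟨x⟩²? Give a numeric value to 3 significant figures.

0.365

Compute ⟨x⟩ and ⟨x²⟩ separately, then (Δx)² = ⟨x²⟩ − ⟨x⟩².
Expand each integrand as polynomial × e^(−2ax²) and use ∫x^(2j)·e^(−2ax²) dx = (2j−1)!!/(4a)^j · √(π/(2a)), odd powers → 0; here √(π/(2a)) = 1.1078.
Normalization: ∫|φ|² dx = 1.9664.
⟨x⟩ = 0.36702 and ⟨x²⟩ = 0.49943.
(Δx)² = 0.49943 − (0.36702)² = 0.36472.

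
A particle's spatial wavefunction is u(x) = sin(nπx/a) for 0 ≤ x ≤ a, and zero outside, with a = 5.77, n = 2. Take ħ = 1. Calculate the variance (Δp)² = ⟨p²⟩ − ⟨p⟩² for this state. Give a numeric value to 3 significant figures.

Compute ⟨p⟩ and ⟨p²⟩ separately; (Δp)² = ⟨p²⟩ − ⟨p⟩².
d/dx sin(nπx/a) = (nπ/a)·cos(nπx/a) and d²/dx² sin(nπx/a) = −(nπ/a)²·sin(nπx/a); on 0 ≤ x ≤ a, ∫sin²(nπx/a) dx = a/2 and ∫sin(nπx/a)·cos(nπx/a) dx = 0.
Normalization: ∫|u|² dx = 2.8850.
⟨p⟩ = 0.0000 and ⟨p²⟩ = 1.1858.
(Δp)² = 1.1858 − (0.0000)² = 1.1858.

1.19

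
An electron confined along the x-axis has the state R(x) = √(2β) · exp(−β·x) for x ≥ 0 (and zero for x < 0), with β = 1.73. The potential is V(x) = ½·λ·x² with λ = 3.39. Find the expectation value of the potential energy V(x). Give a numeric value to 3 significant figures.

0.283

⟨V⟩ = ∫ V(x)·|R|² dx.
Every integrand reduces to terms xʲ·e^(−2βx) on [0, ∞); use ∫₀^∞ xʲ·e^(−2βx) dx = j!/(2β)^(j+1).
⟨V⟩ = 0.28317.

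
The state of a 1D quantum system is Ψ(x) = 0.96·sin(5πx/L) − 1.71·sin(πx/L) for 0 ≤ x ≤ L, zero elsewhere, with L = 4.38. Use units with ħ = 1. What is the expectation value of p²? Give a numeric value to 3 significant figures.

3.47

p² Ψ = −ħ² d²Ψ/dx²; ⟨p²⟩ = −ħ² ∫ Ψ*·Ψ'' dx / ∫|Ψ|² dx.
d²/dx² sin(jπx/L) = −(jπ/L)²·sin(jπx/L); on 0 ≤ x ≤ L, ∫sin²(jπx/L) dx = L/2 and ∫sin(jπx/L)·sin(lπx/L) dx = 0 for j ≠ l, so only diagonal terms survive in ∫|Ψ|² and ∫Ψ·Ψ″; ∫Ψ·Ψ′ dx = [Ψ²/2] between the walls = 0.
State is unnormalized: ∫|Ψ|² dx = 8.4221, and ∫Ψ*·(−ħ² Ψ'') dx = 29.253, so ⟨p²⟩ = 29.253 / 8.4221.
⟨p²⟩ = 3.4734.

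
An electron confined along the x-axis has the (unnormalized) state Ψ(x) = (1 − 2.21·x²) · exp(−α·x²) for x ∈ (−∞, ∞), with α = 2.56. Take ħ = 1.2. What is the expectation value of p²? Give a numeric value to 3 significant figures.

p² Ψ = −ħ² d²Ψ/dx²; ⟨p²⟩ = −ħ² ∫ Ψ*·Ψ'' dx / ∫|Ψ|² dx.
Expand each integrand as polynomial × e^(−2αx²) and use ∫x^(2j)·e^(−2αx²) dx = (2j−1)!!/(4α)^j · √(π/(2α)), odd powers → 0; here √(π/(2α)) = 0.78332. Differentiate with the product rule, d/dx e^(−αx²) = −2αx·e^(−αx²).
State is unnormalized: ∫|Ψ|² dx = 0.55467, and ∫Ψ*·(−ħ² Ψ'') dx = 5.0756, so ⟨p²⟩ = 5.0756 / 0.55467.
⟨p²⟩ = 9.1507.

9.15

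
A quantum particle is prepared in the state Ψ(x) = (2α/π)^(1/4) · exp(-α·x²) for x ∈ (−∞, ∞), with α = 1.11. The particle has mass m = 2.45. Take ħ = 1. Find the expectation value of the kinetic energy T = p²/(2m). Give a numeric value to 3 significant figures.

T = −(ħ²/2m) d²/dx², so ⟨T⟩ = −(ħ²/2m) ∫ Ψ*·Ψ'' dx; with m = 2.45.
Gaussian moments: ∫x^(2j)·e^(−2αx²) dx = (2j−1)!!/(4α)^j · √(π/(2α)), odd powers integrate to 0; here √(π/(2α)) = 1.1896. Derivatives: d/dx e^(−αx²) = −2αx·e^(−αx²), d²/dx² e^(−αx²) = (4α²x² − 2α)·e^(−αx²).
⟨T⟩ = 0.22653.

0.227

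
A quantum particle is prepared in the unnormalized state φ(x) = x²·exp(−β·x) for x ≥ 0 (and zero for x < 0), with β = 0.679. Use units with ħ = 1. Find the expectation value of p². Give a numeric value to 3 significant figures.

0.154

p² φ = −ħ² d²φ/dx²; ⟨p²⟩ = −ħ² ∫ φ*·φ'' dx / ∫|φ|² dx.
Differentiate x²·exp(−β·x) with the product rule; every integrand then reduces to terms xʲ·e^(−2βx) on [0, ∞), with ∫₀^∞ xʲ·e^(−2βx) dx = j!/(2β)^(j+1).
State is unnormalized: ∫|φ|² dx = 5.1965, and ∫φ*·(−ħ² φ'') dx = 0.79860, so ⟨p²⟩ = 0.79860 / 5.1965.
⟨p²⟩ = 0.15368.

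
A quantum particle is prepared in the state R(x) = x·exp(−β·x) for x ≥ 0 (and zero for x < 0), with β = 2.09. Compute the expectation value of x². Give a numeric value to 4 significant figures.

0.6868

⟨x²⟩ = ∫ x²·|R|² dx / ∫|R|² dx (integrals over the domain).
Every integrand reduces to terms xʲ·e^(−2βx) on [0, ∞); use ∫₀^∞ xʲ·e^(−2βx) dx = j!/(2β)^(j+1).
State is unnormalized: ∫|R|² dx = 0.027384, and ∫R*·x²·R dx = 0.018807, so ⟨x²⟩ = 0.018807 / 0.027384.
⟨x²⟩ = 0.68680.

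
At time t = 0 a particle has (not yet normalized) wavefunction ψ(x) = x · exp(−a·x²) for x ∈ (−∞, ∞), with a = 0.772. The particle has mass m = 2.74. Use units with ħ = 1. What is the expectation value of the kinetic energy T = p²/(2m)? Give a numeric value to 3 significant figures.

0.423

T = −(ħ²/2m) d²/dx², so ⟨T⟩ = −(ħ²/2m) ∫ ψ*·ψ'' dx / ∫|ψ|² dx; with m = 2.74.
Expand each integrand as polynomial × e^(−2ax²) and use ∫x^(2j)·e^(−2ax²) dx = (2j−1)!!/(4a)^j · √(π/(2a)), odd powers → 0; here √(π/(2a)) = 1.4264. Differentiate with the product rule, d/dx e^(−ax²) = −2ax·e^(−ax²).
State is unnormalized: ∫|ψ|² dx = 0.46193, and ∫ψ*·(−ħ²/2m · ψ'') dx = 0.19522, so ⟨T⟩ = 0.19522 / 0.46193.
⟨T⟩ = 0.42263.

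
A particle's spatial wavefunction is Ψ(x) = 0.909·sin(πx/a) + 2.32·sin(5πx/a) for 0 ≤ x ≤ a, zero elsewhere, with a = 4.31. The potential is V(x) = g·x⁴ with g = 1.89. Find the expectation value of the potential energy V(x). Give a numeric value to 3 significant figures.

⟨V⟩ = ∫ V(x)·|Ψ|² dx / ∫|Ψ|² dx.
On 0 ≤ x ≤ a (j ≠ l): ∫sin²(jπx/a) dx = a/2, ∫sin(jπx/a)·sin(lπx/a) dx = 0; diagonal moments ∫x·sin²(jπx/a) dx = a²/4, ∫x²·sin²(jπx/a) dx = a³·(1/6 − 1/(4j²π²)); cross terms ∫x·sin(jπx/a)·sin(lπx/a) dx = 0 for j + l even and −4jla²/(π²(j² − l²)²) for j + l odd, ∫x²·sin(jπx/a)·sin(lπx/a) dx = (−1)^(j+l)·4jla³/(π²(j² − l²)²); higher powers the same way via product-to-sum and parts.
State is unnormalized: ∫|Ψ|² dx = 13.380, and ∫Ψ*·V(x)·Ψ dx = 1693.8, so ⟨V⟩ = 1693.8 / 13.380.
⟨V⟩ = 126.59.

127.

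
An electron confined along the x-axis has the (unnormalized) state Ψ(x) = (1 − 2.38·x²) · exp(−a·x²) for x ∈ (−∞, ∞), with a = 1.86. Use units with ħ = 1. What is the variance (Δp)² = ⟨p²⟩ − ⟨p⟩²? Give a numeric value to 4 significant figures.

Compute ⟨p⟩ and ⟨p²⟩ separately; (Δp)² = ⟨p²⟩ − ⟨p⟩².
Expand each integrand as polynomial × e^(−2ax²) and use ∫x^(2j)·e^(−2ax²) dx = (2j−1)!!/(4a)^j · √(π/(2a)), odd powers → 0; here √(π/(2a)) = 0.91897. Differentiate with the product rule, d/dx e^(−ax²) = −2ax·e^(−ax²).
Normalization: ∫|Ψ|² dx = 0.61315.
⟨p⟩ = 0.0000 and ⟨p²⟩ = 6.5682.
(Δp)² = 6.5682 − (0.0000)² = 6.5682.

6.568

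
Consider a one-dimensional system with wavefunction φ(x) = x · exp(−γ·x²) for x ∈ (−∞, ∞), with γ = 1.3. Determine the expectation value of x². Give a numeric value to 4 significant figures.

⟨x²⟩ = ∫ x²·|φ|² dx / ∫|φ|² dx (integrals over the domain).
Expand each integrand as polynomial × e^(−2γx²) and use ∫x^(2j)·e^(−2γx²) dx = (2j−1)!!/(4γ)^j · √(π/(2γ)), odd powers → 0; here √(π/(2γ)) = 1.0992.
State is unnormalized: ∫|φ|² dx = 0.21139, and ∫φ*·x²·φ dx = 0.12196, so ⟨x²⟩ = 0.12196 / 0.21139.
⟨x²⟩ = 0.57692.

0.5769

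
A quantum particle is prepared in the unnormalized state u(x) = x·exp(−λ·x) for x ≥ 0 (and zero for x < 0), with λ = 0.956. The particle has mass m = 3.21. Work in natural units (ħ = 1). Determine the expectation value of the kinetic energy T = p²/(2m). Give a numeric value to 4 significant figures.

T = −(ħ²/2m) d²/dx², so ⟨T⟩ = −(ħ²/2m) ∫ u*·u'' dx / ∫|u|² dx; with m = 3.21.
Differentiate x·exp(−λ·x) with the product rule; every integrand then reduces to terms xʲ·e^(−2λx) on [0, ∞), with ∫₀^∞ xʲ·e^(−2λx) dx = j!/(2λ)^(j+1).
State is unnormalized: ∫|u|² dx = 0.28613, and ∫u*·(−ħ²/2m · u'') dx = 0.040733, so ⟨T⟩ = 0.040733 / 0.28613.
⟨T⟩ = 0.14236.

0.1424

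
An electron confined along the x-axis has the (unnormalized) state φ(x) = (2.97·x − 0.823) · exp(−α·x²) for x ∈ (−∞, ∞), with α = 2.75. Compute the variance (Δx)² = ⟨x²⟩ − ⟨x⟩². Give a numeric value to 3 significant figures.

0.0992

Compute ⟨x⟩ and ⟨x²⟩ separately, then (Δx)² = ⟨x²⟩ − ⟨x⟩².
Expand each integrand as polynomial × e^(−2αx²) and use ∫x^(2j)·e^(−2αx²) dx = (2j−1)!!/(4α)^j · √(π/(2α)), odd powers → 0; here √(π/(2α)) = 0.75578.
Normalization: ∫|φ|² dx = 1.1180.
⟨x⟩ = -0.30044 and ⟨x²⟩ = 0.18947.
(Δx)² = 0.18947 − (-0.30044)² = 0.099210.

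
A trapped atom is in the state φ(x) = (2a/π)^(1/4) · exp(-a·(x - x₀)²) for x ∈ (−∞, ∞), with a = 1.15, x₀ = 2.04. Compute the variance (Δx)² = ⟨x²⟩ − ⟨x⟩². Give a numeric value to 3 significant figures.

0.217

Compute ⟨x⟩ and ⟨x²⟩ separately, then (Δx)² = ⟨x²⟩ − ⟨x⟩².
Gaussian moments (u = x − x₀): ∫u^(2j)·e^(−2au²) du = (2j−1)!!/(4a)^j · √(π/(2a)), odd powers integrate to 0; here √(π/(2a)) = 1.1687.
⟨x⟩ = 2.0400 and ⟨x²⟩ = 4.3790.
(Δx)² = 4.3790 − (2.0400)² = 0.21739.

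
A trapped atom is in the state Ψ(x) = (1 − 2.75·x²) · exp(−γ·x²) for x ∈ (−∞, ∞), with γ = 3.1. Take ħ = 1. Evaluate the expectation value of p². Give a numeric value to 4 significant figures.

p² Ψ = −ħ² d²Ψ/dx²; ⟨p²⟩ = −ħ² ∫ Ψ*·Ψ'' dx / ∫|Ψ|² dx.
Expand each integrand as polynomial × e^(−2γx²) and use ∫x^(2j)·e^(−2γx²) dx = (2j−1)!!/(4γ)^j · √(π/(2γ)), odd powers → 0; here √(π/(2γ)) = 0.71183. Differentiate with the product rule, d/dx e^(−γx²) = −2γx·e^(−γx²).
State is unnormalized: ∫|Ψ|² dx = 0.50113, and ∫Ψ*·(−ħ² Ψ'') dx = 3.9452, so ⟨p²⟩ = 3.9452 / 0.50113.
⟨p²⟩ = 7.8725.

7.873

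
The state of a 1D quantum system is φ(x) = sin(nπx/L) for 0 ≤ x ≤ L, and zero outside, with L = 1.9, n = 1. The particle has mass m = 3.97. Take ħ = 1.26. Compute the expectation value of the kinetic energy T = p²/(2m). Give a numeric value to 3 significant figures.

T = −(ħ²/2m) d²/dx², so ⟨T⟩ = −(ħ²/2m) ∫ φ*·φ'' dx / ∫|φ|² dx; with m = 3.97.
d/dx sin(nπx/L) = (nπ/L)·cos(nπx/L) and d²/dx² sin(nπx/L) = −(nπ/L)²·sin(nπx/L); on 0 ≤ x ≤ L, ∫sin²(nπx/L) dx = L/2 and ∫sin(nπx/L)·cos(nπx/L) dx = 0.
State is unnormalized: ∫|φ|² dx = 0.95000, and ∫φ*·(−ħ²/2m · φ'') dx = 0.51932, so ⟨T⟩ = 0.51932 / 0.95000.
⟨T⟩ = 0.54665.

0.547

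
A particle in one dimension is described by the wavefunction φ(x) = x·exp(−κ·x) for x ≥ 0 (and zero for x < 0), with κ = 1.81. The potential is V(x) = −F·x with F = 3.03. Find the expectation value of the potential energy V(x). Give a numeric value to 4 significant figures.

-2.511

⟨V⟩ = ∫ V(x)·|φ|² dx / ∫|φ|² dx.
Every integrand reduces to terms xʲ·e^(−2κx) on [0, ∞); use ∫₀^∞ xʲ·e^(−2κx) dx = j!/(2κ)^(j+1).
State is unnormalized: ∫|φ|² dx = 0.042160, and ∫φ*·V(x)·φ dx = -0.10587, so ⟨V⟩ = -0.10587 / 0.042160.
⟨V⟩ = -2.5110.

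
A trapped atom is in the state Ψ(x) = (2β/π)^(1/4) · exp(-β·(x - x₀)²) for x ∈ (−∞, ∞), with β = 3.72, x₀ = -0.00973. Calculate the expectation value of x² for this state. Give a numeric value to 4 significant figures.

0.06730

⟨x²⟩ = ∫ x²·|Ψ|² dx (integrals over the domain).
Gaussian moments (u = x − x₀): ∫u^(2j)·e^(−2βu²) du = (2j−1)!!/(4β)^j · √(π/(2β)), odd powers integrate to 0; here √(π/(2β)) = 0.64981.
⟨x²⟩ = 0.067299.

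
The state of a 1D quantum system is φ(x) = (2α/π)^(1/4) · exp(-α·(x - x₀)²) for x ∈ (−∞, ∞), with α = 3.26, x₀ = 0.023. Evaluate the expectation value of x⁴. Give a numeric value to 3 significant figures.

0.0179

⟨x⁴⟩ = ∫ x⁴·|φ|² dx (integrals over the domain).
Gaussian moments (u = x − x₀): ∫u^(2j)·e^(−2αu²) du = (2j−1)!!/(4α)^j · √(π/(2α)), odd powers integrate to 0; here √(π/(2α)) = 0.69415.
⟨x⁴⟩ = 0.017886.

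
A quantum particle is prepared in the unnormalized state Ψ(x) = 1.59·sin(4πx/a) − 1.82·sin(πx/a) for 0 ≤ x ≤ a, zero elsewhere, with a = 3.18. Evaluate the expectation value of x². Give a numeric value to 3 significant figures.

⟨x²⟩ = ∫ x²·|Ψ|² dx / ∫|Ψ|² dx (integrals over the domain).
On 0 ≤ x ≤ a (j ≠ l): ∫sin²(jπx/a) dx = a/2, ∫sin(jπx/a)·sin(lπx/a) dx = 0; diagonal moments ∫x·sin²(jπx/a) dx = a²/4, ∫x²·sin²(jπx/a) dx = a³·(1/6 − 1/(4j²π²)); cross terms ∫x·sin(jπx/a)·sin(lπx/a) dx = 0 for j + l even and −4jla²/(π²(j² − l²)²) for j + l odd, ∫x²·sin(jπx/a)·sin(lπx/a) dx = (−1)^(j+l)·4jla³/(π²(j² − l²)²); higher powers the same way via product-to-sum and parts.
State is unnormalized: ∫|Ψ|² dx = 9.2864, and ∫Ψ*·x²·Ψ dx = 29.817, so ⟨x²⟩ = 29.817 / 9.2864.
⟨x²⟩ = 3.2108.

3.21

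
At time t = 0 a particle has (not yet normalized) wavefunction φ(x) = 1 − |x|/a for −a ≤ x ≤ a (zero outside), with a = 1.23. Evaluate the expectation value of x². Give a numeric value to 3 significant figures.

⟨x²⟩ = ∫ x²·|φ|² dx / ∫|φ|² dx (integrals over the domain).
φ is even, so ∫ over [−a, a] = 2∫₀ᵃ with φ = 1 − x/a there: ∫₀ᵃ (1 − x/a)² dx = a/3, ∫₀ᵃ x²(1 − x/a)² dx = a³/30, ∫₀ᵃ x⁴(1 − x/a)² dx = a⁵/105.
State is unnormalized: ∫|φ|² dx = 0.82000, and ∫φ*·x²·φ dx = 0.12406, so ⟨x²⟩ = 0.12406 / 0.82000.
⟨x²⟩ = 0.15129.

0.151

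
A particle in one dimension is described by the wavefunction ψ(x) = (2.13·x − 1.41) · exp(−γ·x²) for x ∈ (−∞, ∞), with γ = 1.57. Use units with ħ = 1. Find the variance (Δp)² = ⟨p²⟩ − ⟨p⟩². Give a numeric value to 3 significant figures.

Compute ⟨p⟩ and ⟨p²⟩ separately; (Δp)² = ⟨p²⟩ − ⟨p⟩².
Expand each integrand as polynomial × e^(−2γx²) and use ∫x^(2j)·e^(−2γx²) dx = (2j−1)!!/(4γ)^j · √(π/(2γ)), odd powers → 0; here √(π/(2γ)) = 1.0003. Differentiate with the product rule, d/dx e^(−γx²) = −2γx·e^(−γx²).
Normalization: ∫|ψ|² dx = 2.7112.
⟨p⟩ = 0.0000 and ⟨p²⟩ = 2.4069.
(Δp)² = 2.4069 − (0.0000)² = 2.4069.

2.41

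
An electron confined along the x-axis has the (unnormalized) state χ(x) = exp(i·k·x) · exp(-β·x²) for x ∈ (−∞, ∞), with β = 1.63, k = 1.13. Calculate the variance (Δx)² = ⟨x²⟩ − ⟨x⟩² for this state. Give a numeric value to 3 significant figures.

Compute ⟨x⟩ and ⟨x²⟩ separately, then (Δx)² = ⟨x²⟩ − ⟨x⟩².
Gaussian moments: ∫x^(2j)·e^(−2βx²) dx = (2j−1)!!/(4β)^j · √(π/(2β)), odd powers integrate to 0; here √(π/(2β)) = 0.98167.
Normalization: ∫|χ|² dx = 0.98167.
⟨x⟩ = 0.0000 and ⟨x²⟩ = 0.15337.
(Δx)² = 0.15337 − (0.0000)² = 0.15337.

0.153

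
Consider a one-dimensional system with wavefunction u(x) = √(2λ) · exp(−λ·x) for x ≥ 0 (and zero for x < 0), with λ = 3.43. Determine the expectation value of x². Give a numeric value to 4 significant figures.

0.04250

⟨x²⟩ = ∫ x²·|u|² dx (integrals over the domain).
Every integrand reduces to terms xʲ·e^(−2λx) on [0, ∞); use ∫₀^∞ xʲ·e^(−2λx) dx = j!/(2λ)^(j+1).
⟨x²⟩ = 0.042499.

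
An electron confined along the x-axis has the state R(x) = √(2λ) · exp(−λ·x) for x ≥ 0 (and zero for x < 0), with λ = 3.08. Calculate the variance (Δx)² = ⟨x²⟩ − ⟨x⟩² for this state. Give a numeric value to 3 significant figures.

Compute ⟨x⟩ and ⟨x²⟩ separately, then (Δx)² = ⟨x²⟩ − ⟨x⟩².
Every integrand reduces to terms xʲ·e^(−2λx) on [0, ∞); use ∫₀^∞ xʲ·e^(−2λx) dx = j!/(2λ)^(j+1).
⟨x⟩ = 0.16234 and ⟨x²⟩ = 0.052707.
(Δx)² = 0.052707 − (0.16234)² = 0.026354.

0.0264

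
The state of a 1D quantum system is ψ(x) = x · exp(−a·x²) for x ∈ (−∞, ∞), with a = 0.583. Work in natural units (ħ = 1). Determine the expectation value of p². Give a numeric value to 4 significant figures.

1.749

p² ψ = −ħ² d²ψ/dx²; ⟨p²⟩ = −ħ² ∫ ψ*·ψ'' dx / ∫|ψ|² dx.
Expand each integrand as polynomial × e^(−2ax²) and use ∫x^(2j)·e^(−2ax²) dx = (2j−1)!!/(4a)^j · √(π/(2a)), odd powers → 0; here √(π/(2a)) = 1.6414. Differentiate with the product rule, d/dx e^(−ax²) = −2ax·e^(−ax²).
State is unnormalized: ∫|ψ|² dx = 0.70388, and ∫ψ*·(−ħ² ψ'') dx = 1.2311, so ⟨p²⟩ = 1.2311 / 0.70388.
⟨p²⟩ = 1.7490.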